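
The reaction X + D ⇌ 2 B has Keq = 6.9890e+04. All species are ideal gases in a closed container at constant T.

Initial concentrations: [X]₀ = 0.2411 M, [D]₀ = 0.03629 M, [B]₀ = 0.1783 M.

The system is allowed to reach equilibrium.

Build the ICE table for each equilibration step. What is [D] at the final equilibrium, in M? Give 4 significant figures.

Q₀ = 3.633 vs Keq = 6.9890e+04 ⇒ Q<K, forward
Step 1:
                   X          D          B
  init        0.2411    0.03629     0.1783
  Δ         -0.03629   -0.03629    0.07257
  eq          0.2048 4.3967e-06     0.2509
  solve Keq expr → x = 0.03629; check Q = 6.9890e+04

[D]_eq = 4.3967e-06 M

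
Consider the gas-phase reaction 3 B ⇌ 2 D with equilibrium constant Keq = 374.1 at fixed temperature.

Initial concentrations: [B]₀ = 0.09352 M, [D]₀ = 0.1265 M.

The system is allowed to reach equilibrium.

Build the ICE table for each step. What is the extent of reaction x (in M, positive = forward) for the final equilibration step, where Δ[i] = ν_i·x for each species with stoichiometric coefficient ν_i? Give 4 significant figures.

Q₀ = 19.56 vs Keq = 374.1 ⇒ Q<K, forward
Step 1:
                   B          D
  init       0.09352     0.1265
  Δ         -0.05238    0.03492
  eq         0.04114     0.1614
  solve Keq expr → x = 0.01746; check Q = 374.1

x = 0.01746 M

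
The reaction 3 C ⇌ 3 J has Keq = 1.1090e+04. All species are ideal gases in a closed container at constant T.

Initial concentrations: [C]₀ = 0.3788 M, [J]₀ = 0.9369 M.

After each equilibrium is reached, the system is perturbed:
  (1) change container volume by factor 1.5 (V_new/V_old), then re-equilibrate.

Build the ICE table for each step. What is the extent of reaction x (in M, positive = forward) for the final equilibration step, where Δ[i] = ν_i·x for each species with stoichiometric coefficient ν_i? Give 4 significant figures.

Q₀ = 15.13 vs Keq = 1.1090e+04 ⇒ Q<K, forward
Step 1:
                   C          J
  Initial     0.3788     0.9369
  Change     -0.3223     0.3223
  Equil      0.05647      1.259
  solve Keq expr → x = 0.1074; check Q = 1.1090e+04
Then change container volume by factor 1.5 (V_new/V_old).
Step 2:
                   C          J
  Initial    0.03764     0.8395
  Change           0          0
  Equil      0.03764     0.8395
  solve Keq expr → x = 0; check Q = 1.1090e+04

x = 0 M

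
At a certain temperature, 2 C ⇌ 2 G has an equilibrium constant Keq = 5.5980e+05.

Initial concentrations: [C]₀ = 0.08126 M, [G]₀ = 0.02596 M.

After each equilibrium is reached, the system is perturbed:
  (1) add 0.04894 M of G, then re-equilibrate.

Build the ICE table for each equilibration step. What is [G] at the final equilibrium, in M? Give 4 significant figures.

Q₀ = 0.1021 vs Keq = 5.5980e+05 ⇒ Q<K, forward
Step 1:
                  C         G
  init      0.08126   0.02596
  Δ        -0.08112   0.08112
  eq      1.4311e-04    0.1071
  solve Keq expr → x = 0.04056; check Q = 5.5980e+05
Then add 0.04894 M of G.
Step 2:
                  C         G
  init    1.4311e-04     0.156
  Δ       6.5323e-05 -6.5323e-05
  eq      2.0844e-04     0.156
  solve Keq expr → x = -3.2662e-05; check Q = 5.5980e+05

[G]_eq = 0.156 M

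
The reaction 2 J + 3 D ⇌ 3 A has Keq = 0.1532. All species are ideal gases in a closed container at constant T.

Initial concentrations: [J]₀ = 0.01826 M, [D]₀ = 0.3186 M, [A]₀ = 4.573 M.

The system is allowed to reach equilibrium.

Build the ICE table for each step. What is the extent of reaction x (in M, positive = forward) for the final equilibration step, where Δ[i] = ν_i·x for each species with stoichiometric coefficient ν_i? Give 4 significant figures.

Q₀ = 8.8688e+06 vs Keq = 0.1532 ⇒ Q>K, reverse
Step 1:
                    J           D           A
  init        0.01826      0.3186       4.573
  Δ             1.649       2.473      -2.473
  eq            1.667       2.792         2.1
  solve Keq expr → x = -0.8243; check Q = 0.1532

x = -0.8243 M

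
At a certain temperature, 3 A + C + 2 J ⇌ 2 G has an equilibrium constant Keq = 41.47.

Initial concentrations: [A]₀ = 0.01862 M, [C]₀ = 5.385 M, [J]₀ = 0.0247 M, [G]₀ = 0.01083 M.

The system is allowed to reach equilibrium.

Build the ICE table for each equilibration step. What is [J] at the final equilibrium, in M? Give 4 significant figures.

Q₀ = 5530 vs Keq = 41.47 ⇒ Q>K, reverse
Step 1:
                    A           C           J           G
  init        0.01862       5.385      0.0247     0.01083
  Δ           0.01225    0.004083    0.008165   -0.008165
  eq          0.03087       5.389     0.03287    0.002665
  solve Keq expr → x = -0.004083; check Q = 41.47

[J]_eq = 0.03287 M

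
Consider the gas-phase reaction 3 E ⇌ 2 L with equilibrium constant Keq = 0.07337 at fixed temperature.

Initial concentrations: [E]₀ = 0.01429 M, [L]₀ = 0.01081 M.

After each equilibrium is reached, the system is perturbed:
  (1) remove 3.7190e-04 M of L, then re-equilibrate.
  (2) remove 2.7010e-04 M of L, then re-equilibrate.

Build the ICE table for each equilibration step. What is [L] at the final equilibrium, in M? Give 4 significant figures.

[L]_eq = 0.001247 M

Q₀ = 40.05 vs Keq = 0.07337 ⇒ Q>K, reverse
Step 1:
                   E          L
  I          0.01429    0.01081
  C          0.01426  -0.009504
  E          0.02855   0.001306
  solve Keq expr → x = -0.004752; check Q = 0.07337
Then remove 3.7190e-04 M of L.
Step 2:
                   E          L
  I          0.02855 9.3447e-04
  C       -5.0598e-04 3.3732e-04
  E          0.02804   0.001272
  solve Keq expr → x = 1.6866e-04; check Q = 0.07337
Then remove 2.7010e-04 M of L.
Step 3:
                   E          L
  I          0.02804   0.001002
  C       -3.6774e-04 2.4516e-04
  E          0.02767   0.001247
  solve Keq expr → x = 1.2258e-04; check Q = 0.07337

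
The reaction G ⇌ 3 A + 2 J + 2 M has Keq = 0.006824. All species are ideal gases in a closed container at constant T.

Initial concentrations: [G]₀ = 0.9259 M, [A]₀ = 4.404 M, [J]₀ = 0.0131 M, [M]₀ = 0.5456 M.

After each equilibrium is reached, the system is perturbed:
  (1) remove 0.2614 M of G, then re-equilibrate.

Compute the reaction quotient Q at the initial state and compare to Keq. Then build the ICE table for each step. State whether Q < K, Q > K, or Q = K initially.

Q₀ = 0.004713 vs Keq = 0.006824 ⇒ Q<K, forward
Step 1:
                  G         A         J         M
  I          0.9259     4.404    0.0131    0.5456
  C       -0.001279  0.003838  0.002559  0.002559
  E          0.9246     4.408   0.01566    0.5482
  solve Keq expr → x = 0.001279; check Q = 0.006824
Then remove 0.2614 M of G.
Step 2:
                  G         A         J         M
  I          0.6632     4.408   0.01566    0.5482
  C        0.001157  -0.00347 -0.002313 -0.002313
  E          0.6644     4.404   0.01335    0.5458
  solve Keq expr → x = -0.001157; check Q = 0.006824

Q₀ = 0.004713; Q < K (proceeds forward)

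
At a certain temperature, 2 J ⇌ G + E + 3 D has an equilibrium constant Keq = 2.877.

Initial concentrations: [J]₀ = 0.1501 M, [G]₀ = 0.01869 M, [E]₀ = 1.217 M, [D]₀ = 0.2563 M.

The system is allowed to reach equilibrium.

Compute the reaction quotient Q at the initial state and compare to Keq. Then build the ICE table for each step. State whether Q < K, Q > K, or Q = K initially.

Q₀ = 0.017 vs Keq = 2.877 ⇒ Q<K, forward
Step 1:
                   J          G          E          D
  Initial     0.1501    0.01869      1.217     0.2563
  Change     -0.1035    0.05177    0.05177     0.1553
  Equil      0.04655    0.07046      1.269     0.4116
  solve Keq expr → x = 0.05177; check Q = 2.877

Q₀ = 0.017; Q < K (proceeds forward)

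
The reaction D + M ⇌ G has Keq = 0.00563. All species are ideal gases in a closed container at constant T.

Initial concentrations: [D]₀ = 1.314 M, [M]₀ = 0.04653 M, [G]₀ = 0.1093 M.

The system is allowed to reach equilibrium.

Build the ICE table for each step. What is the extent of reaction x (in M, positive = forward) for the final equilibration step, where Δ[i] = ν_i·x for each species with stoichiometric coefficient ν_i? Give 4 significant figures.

Q₀ = 1.788 vs Keq = 0.00563 ⇒ Q>K, reverse
Step 1:
                    D           M           G
  I             1.314     0.04653      0.1093
  C            0.1081      0.1081     -0.1081
  E             1.422      0.1546    0.001238
  solve Keq expr → x = -0.1081; check Q = 0.00563

x = -0.1081 M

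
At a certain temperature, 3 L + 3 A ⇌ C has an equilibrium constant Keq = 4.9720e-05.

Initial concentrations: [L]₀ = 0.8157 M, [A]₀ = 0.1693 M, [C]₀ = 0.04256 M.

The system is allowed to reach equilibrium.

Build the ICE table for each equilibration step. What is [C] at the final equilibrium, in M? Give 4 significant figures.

[C]_eq = 1.0933e-06 M

Q₀ = 16.16 vs Keq = 4.9720e-05 ⇒ Q>K, reverse
Step 1:
                    L           A           C
  init         0.8157      0.1693     0.04256
  Δ            0.1277      0.1277    -0.04256
  eq           0.9434       0.297  1.0933e-06
  solve Keq expr → x = -0.04256; check Q = 4.9720e-05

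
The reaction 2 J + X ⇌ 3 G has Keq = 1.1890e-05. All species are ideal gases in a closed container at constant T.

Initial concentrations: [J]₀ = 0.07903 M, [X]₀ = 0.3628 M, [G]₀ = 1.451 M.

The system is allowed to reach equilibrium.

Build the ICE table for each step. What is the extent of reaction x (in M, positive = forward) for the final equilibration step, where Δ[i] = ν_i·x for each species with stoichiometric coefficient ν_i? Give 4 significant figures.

Q₀ = 1348 vs Keq = 1.1890e-05 ⇒ Q>K, reverse
Step 1:
                   J          X          G
  Initial    0.07903     0.3628      1.451
  Change      0.9527     0.4763     -1.429
  Equil        1.032     0.8391    0.02198
  solve Keq expr → x = -0.4763; check Q = 1.1890e-05

x = -0.4763 M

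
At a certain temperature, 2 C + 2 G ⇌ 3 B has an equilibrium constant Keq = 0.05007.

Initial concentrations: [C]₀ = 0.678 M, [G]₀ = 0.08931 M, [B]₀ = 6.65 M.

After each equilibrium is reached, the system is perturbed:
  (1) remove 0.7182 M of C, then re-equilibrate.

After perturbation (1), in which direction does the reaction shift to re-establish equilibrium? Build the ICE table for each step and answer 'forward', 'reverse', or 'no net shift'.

Direction: reverse

Q₀ = 8.0206e+04 vs Keq = 0.05007 ⇒ Q>K, reverse
Step 1:
                   C          G          B
  init         0.678    0.08931       6.65
  Δ            3.128      3.128     -4.692
  eq           3.806      3.217      1.958
  solve Keq expr → x = -1.564; check Q = 0.05007
Then remove 0.7182 M of C.
Step 2:
                   C          G          B
  init         3.088      3.217      1.958
  Δ           0.1145     0.1145    -0.1718
  eq           3.202      3.332      1.786
  solve Keq expr → x = -0.05726; check Q = 0.05007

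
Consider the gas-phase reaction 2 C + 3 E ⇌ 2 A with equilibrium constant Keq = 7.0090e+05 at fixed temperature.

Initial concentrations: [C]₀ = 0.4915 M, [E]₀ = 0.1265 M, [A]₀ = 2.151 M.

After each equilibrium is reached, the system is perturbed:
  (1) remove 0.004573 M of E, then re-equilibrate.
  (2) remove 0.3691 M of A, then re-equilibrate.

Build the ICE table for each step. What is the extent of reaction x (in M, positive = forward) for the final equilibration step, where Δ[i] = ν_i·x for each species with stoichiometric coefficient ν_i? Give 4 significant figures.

x = 0.001231 M

Q₀ = 9462 vs Keq = 7.0090e+05 ⇒ Q<K, forward
Step 1:
                  C         E         A
  I          0.4915    0.1265     2.151
  C        -0.06195  -0.09292   0.06195
  E          0.4296   0.03358     2.213
  solve Keq expr → x = 0.03097; check Q = 7.0090e+05
Then remove 0.004573 M of E.
Step 2:
                  C         E         A
  I          0.4296   0.02901     2.213
  C        0.002928  0.004392 -0.002928
  E          0.4325    0.0334      2.21
  solve Keq expr → x = -0.001464; check Q = 7.0090e+05
Then remove 0.3691 M of A.
Step 3:
                  C         E         A
  I          0.4325    0.0334     1.841
  C       -0.002461 -0.003692  0.002461
  E            0.43   0.02971     1.843
  solve Keq expr → x = 0.001231; check Q = 7.0090e+05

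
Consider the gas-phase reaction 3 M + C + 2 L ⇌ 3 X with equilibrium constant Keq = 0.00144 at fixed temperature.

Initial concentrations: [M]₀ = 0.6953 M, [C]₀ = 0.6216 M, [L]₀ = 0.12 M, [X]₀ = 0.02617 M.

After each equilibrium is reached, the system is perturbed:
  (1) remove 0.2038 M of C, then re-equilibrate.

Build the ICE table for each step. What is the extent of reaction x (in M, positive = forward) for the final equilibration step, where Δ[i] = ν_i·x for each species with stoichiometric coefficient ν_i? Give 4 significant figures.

Q₀ = 0.005957 vs Keq = 0.00144 ⇒ Q>K, reverse
Step 1:
                  M         C         L         X
  init       0.6953    0.6216      0.12   0.02617
  Δ        0.009077  0.003026  0.006051 -0.009077
  eq         0.7044    0.6246    0.1261   0.01709
  solve Keq expr → x = -0.003026; check Q = 0.00144
Then remove 0.2038 M of C.
Step 2:
                  M         C         L         X
  init       0.7044    0.4208    0.1261   0.01709
  Δ        0.001956 6.5186e-04  0.001304 -0.001956
  eq         0.7063    0.4215    0.1274   0.01514
  solve Keq expr → x = -6.5186e-04; check Q = 0.00144

x = -6.5186e-04 M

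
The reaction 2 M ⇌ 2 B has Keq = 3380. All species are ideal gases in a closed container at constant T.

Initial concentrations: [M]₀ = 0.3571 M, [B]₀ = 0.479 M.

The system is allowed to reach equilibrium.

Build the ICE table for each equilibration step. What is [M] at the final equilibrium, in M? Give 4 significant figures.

Q₀ = 1.799 vs Keq = 3380 ⇒ Q<K, forward
Step 1:
                  M         B
  Initial    0.3571     0.479
  Change     -0.343     0.343
  Equil     0.01414     0.822
  solve Keq expr → x = 0.1715; check Q = 3380

[M]_eq = 0.01414 M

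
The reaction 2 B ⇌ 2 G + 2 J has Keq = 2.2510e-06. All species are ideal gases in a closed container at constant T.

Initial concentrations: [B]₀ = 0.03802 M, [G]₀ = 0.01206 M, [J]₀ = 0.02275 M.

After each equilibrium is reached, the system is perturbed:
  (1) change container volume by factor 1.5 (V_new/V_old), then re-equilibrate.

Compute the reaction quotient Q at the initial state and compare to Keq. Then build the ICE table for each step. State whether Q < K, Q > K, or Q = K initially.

Q₀ = 5.2075e-05 vs Keq = 2.2510e-06 ⇒ Q>K, reverse
Step 1:
                   B          G          J
  Initial    0.03802    0.01206    0.02275
  Change    0.007559  -0.007559  -0.007559
  Equil      0.04558   0.004501    0.01519
  solve Keq expr → x = -0.003779; check Q = 2.2510e-06
Then change container volume by factor 1.5 (V_new/V_old).
Step 2:
                   B          G          J
  Initial    0.03039   0.003001    0.01013
  Change  -9.7394e-04 9.7394e-04 9.7394e-04
  Equil      0.02941   0.003975     0.0111
  solve Keq expr → x = 4.8697e-04; check Q = 2.2510e-06

Q₀ = 5.2075e-05; Q > K (proceeds reverse)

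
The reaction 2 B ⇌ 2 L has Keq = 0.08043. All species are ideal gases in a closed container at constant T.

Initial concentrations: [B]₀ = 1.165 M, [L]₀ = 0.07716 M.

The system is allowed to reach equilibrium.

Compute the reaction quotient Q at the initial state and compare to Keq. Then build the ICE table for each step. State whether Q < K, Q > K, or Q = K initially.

Q₀ = 0.004387 vs Keq = 0.08043 ⇒ Q<K, forward
Step 1:
                   B          L
  Initial      1.165    0.07716
  Change     -0.1973     0.1973
  Equil       0.9677     0.2744
  solve Keq expr → x = 0.09864; check Q = 0.08043

Q₀ = 0.004387; Q < K (proceeds forward)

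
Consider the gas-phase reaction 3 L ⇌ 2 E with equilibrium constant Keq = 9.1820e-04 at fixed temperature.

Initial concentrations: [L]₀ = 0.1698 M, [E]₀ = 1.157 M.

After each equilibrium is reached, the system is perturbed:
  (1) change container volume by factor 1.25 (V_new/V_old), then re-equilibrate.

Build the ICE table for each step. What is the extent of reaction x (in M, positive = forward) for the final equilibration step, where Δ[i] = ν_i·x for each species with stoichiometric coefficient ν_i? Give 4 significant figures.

Q₀ = 273.4 vs Keq = 9.1820e-04 ⇒ Q>K, reverse
Step 1:
                    L           E
  Initial      0.1698       1.157
  Change        1.626      -1.084
  Equil         1.796     0.07293
  solve Keq expr → x = -0.542; check Q = 9.1820e-04
Then change container volume by factor 1.25 (V_new/V_old).
Step 2:
                    L           E
  Initial       1.437     0.05834
  Change      0.00854   -0.005693
  Equil         1.445     0.05265
  solve Keq expr → x = -0.002847; check Q = 9.1820e-04

x = -0.002847 M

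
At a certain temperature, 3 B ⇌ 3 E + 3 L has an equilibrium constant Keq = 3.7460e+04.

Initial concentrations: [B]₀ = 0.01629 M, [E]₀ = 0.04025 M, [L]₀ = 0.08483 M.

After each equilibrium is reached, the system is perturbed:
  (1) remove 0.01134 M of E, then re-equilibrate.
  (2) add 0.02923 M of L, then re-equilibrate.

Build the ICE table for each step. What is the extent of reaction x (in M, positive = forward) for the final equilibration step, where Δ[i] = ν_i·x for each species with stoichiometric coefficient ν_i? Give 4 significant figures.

x = -1.3054e-05 M

Q₀ = 0.009208 vs Keq = 3.7460e+04 ⇒ Q<K, forward
Step 1:
                  B         E         L
  I         0.01629   0.04025   0.08483
  C        -0.01612   0.01612   0.01612
  E       1.7007e-04   0.05637    0.1009
  solve Keq expr → x = 0.005373; check Q = 3.7460e+04
Then remove 0.01134 M of E.
Step 2:
                  B         E         L
  I       1.7007e-04   0.04503    0.1009
  C       -3.4065e-05 3.4065e-05 3.4065e-05
  E       1.3601e-04   0.04506     0.101
  solve Keq expr → x = 1.1355e-05; check Q = 3.7460e+04
Then add 0.02923 M of L.
Step 3:
                  B         E         L
  I       1.3601e-04   0.04506    0.1302
  C       3.9162e-05 -3.9162e-05 -3.9162e-05
  E       1.7517e-04   0.04502    0.1302
  solve Keq expr → x = -1.3054e-05; check Q = 3.7460e+04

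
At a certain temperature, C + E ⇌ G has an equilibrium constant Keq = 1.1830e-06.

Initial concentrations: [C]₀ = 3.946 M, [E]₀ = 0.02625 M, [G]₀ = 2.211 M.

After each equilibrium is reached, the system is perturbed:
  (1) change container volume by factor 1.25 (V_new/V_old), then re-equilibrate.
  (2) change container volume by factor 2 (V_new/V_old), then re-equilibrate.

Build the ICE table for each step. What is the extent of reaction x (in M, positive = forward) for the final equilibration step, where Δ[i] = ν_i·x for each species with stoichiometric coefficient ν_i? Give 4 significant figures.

x = -2.6073e-06 M

Q₀ = 21.35 vs Keq = 1.1830e-06 ⇒ Q>K, reverse
Step 1:
                   C          E          G
  I            3.946    0.02625      2.211
  C            2.211      2.211     -2.211
  E            6.157      2.237 1.6295e-05
  solve Keq expr → x = -2.211; check Q = 1.1830e-06
Then change container volume by factor 1.25 (V_new/V_old).
Step 2:
                   C          E          G
  I            4.926       1.79 1.3036e-05
  C       2.6072e-06 2.6072e-06 -2.6072e-06
  E            4.926       1.79 1.0429e-05
  solve Keq expr → x = -2.6072e-06; check Q = 1.1830e-06
Then change container volume by factor 2 (V_new/V_old).
Step 3:
                   C          E          G
  I            2.463     0.8949 5.2145e-06
  C       2.6073e-06 2.6073e-06 -2.6073e-06
  E            2.463     0.8949 2.6073e-06
  solve Keq expr → x = -2.6073e-06; check Q = 1.1830e-06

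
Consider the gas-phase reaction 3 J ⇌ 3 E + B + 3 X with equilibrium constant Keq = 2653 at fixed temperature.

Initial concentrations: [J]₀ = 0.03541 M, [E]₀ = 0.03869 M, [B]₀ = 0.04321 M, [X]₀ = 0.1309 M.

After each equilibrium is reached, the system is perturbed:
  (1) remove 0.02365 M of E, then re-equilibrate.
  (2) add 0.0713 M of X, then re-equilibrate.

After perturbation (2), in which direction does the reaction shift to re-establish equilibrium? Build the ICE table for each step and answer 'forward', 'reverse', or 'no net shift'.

Q₀ = 1.2642e-04 vs Keq = 2653 ⇒ Q<K, forward
Step 1:
                   J          E          B          X
  init       0.03541    0.03869    0.04321     0.1309
  Δ         -0.03507    0.03507    0.01169    0.03507
  eq      3.3612e-04    0.07376     0.0549      0.166
  solve Keq expr → x = 0.01169; check Q = 2653
Then remove 0.02365 M of E.
Step 2:
                   J          E          B          X
  init    3.3612e-04    0.05011     0.0549      0.166
  Δ       -1.0708e-04 1.0708e-04 3.5694e-05 1.0708e-04
  eq      2.2904e-04    0.05022    0.05494     0.1661
  solve Keq expr → x = 3.5694e-05; check Q = 2653
Then add 0.0713 M of X.
Step 3:
                   J          E          B          X
  init    2.2904e-04    0.05022    0.05494     0.2374
  Δ       9.7495e-05 -9.7495e-05 -3.2498e-05 -9.7495e-05
  eq      3.2654e-04    0.05012     0.0549     0.2373
  solve Keq expr → x = -3.2498e-05; check Q = 2653

Direction: reverse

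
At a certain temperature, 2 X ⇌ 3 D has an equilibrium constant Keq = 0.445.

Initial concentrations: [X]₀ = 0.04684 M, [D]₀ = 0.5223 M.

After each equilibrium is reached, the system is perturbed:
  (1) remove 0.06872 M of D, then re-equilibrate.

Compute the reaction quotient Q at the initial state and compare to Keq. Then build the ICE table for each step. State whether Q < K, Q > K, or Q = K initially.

Q₀ = 64.94; Q > K (proceeds reverse)

Q₀ = 64.94 vs Keq = 0.445 ⇒ Q>K, reverse
Step 1:
                   X          D
  Initial    0.04684     0.5223
  Change      0.1665    -0.2497
  Equil       0.2133     0.2726
  solve Keq expr → x = -0.08324; check Q = 0.445
Then remove 0.06872 M of D.
Step 2:
                   X          D
  Initial     0.2133     0.2039
  Change    -0.02897    0.04345
  Equil       0.1844     0.2473
  solve Keq expr → x = 0.01448; check Q = 0.445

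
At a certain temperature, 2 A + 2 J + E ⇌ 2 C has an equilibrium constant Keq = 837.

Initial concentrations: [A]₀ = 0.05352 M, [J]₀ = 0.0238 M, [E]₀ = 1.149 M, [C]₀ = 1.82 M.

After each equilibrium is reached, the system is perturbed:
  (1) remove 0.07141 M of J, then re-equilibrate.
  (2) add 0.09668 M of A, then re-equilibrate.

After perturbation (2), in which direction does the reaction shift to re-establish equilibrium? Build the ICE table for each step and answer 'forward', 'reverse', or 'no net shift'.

Direction: forward

Q₀ = 1.7768e+06 vs Keq = 837 ⇒ Q>K, reverse
Step 1:
                   A          J          E          C
  I          0.05352     0.0238      1.149       1.82
  C           0.1869     0.1869    0.09344    -0.1869
  E           0.2404     0.2107      1.242      1.633
  solve Keq expr → x = -0.09344; check Q = 837
Then remove 0.07141 M of J.
Step 2:
                   A          J          E          C
  I           0.2404     0.1393      1.242      1.633
  C          0.03748    0.03748    0.01874   -0.03748
  E           0.2779     0.1767      1.261      1.596
  solve Keq expr → x = -0.01874; check Q = 837
Then add 0.09668 M of A.
Step 3:
                   A          J          E          C
  I           0.3746     0.1767      1.261      1.596
  C         -0.03042   -0.03042   -0.01521    0.03042
  E           0.3441     0.1463      1.246      1.626
  solve Keq expr → x = 0.01521; check Q = 837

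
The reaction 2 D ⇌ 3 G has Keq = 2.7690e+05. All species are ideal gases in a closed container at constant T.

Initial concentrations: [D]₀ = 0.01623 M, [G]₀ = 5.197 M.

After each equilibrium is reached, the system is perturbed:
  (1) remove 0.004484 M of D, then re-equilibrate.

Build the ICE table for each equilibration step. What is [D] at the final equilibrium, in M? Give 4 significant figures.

Q₀ = 5.3287e+05 vs Keq = 2.7690e+05 ⇒ Q>K, reverse
Step 1:
                   D          G
  Initial    0.01623      5.197
  Change    0.006224  -0.009336
  Equil      0.02245      5.188
  solve Keq expr → x = -0.003112; check Q = 2.7690e+05
Then remove 0.004484 M of D.
Step 2:
                   D          G
  Initial    0.01797      5.188
  Change    0.004441  -0.006661
  Equil      0.02241      5.181
  solve Keq expr → x = -0.00222; check Q = 2.7690e+05

[D]_eq = 0.02241 M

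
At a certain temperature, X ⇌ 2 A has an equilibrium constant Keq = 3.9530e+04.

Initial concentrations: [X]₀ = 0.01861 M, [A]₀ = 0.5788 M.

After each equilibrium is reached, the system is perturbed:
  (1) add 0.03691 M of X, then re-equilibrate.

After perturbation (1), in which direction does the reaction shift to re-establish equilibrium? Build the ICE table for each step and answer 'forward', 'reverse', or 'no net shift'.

Q₀ = 18 vs Keq = 3.9530e+04 ⇒ Q<K, forward
Step 1:
                   X          A
  init       0.01861     0.5788
  Δ          -0.0186     0.0372
  eq      9.5992e-06      0.616
  solve Keq expr → x = 0.0186; check Q = 3.9530e+04
Then add 0.03691 M of X.
Step 2:
                   X          A
  init       0.03692      0.616
  Δ         -0.03691    0.07382
  eq      1.2038e-05     0.6898
  solve Keq expr → x = 0.03691; check Q = 3.9530e+04

Direction: forward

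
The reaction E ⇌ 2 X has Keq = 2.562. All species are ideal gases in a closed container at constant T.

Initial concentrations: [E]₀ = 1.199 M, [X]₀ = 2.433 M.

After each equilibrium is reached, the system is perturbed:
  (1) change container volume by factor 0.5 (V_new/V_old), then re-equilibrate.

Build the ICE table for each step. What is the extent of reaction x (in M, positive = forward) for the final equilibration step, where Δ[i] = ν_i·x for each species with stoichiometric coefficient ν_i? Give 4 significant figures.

Q₀ = 4.937 vs Keq = 2.562 ⇒ Q>K, reverse
Step 1:
                   E          X
  Initial      1.199      2.433
  Change      0.2523    -0.5047
  Equil        1.451      1.928
  solve Keq expr → x = -0.2523; check Q = 2.562
Then change container volume by factor 0.5 (V_new/V_old).
Step 2:
                   E          X
  Initial      2.903      3.857
  Change      0.4606    -0.9212
  Equil        3.363      2.935
  solve Keq expr → x = -0.4606; check Q = 2.562

x = -0.4606 M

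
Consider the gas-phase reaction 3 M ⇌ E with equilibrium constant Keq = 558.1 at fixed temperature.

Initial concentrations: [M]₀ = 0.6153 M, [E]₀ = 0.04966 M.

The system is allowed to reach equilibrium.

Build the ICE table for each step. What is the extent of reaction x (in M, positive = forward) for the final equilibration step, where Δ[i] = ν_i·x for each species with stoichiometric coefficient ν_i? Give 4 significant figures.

x = 0.1803 M

Q₀ = 0.2132 vs Keq = 558.1 ⇒ Q<K, forward
Step 1:
                  M         E
  Initial    0.6153   0.04966
  Change    -0.5409    0.1803
  Equil     0.07441      0.23
  solve Keq expr → x = 0.1803; check Q = 558.1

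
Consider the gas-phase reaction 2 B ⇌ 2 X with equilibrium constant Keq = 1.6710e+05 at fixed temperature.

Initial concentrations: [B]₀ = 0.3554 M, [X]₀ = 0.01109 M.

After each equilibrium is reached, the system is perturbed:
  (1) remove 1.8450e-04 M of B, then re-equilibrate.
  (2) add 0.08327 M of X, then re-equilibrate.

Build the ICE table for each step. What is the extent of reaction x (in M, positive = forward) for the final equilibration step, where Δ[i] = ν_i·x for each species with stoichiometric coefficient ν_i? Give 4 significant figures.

x = -1.0160e-04 M

Q₀ = 9.7371e-04 vs Keq = 1.6710e+05 ⇒ Q<K, forward
Step 1:
                   B          X
  init        0.3554    0.01109
  Δ          -0.3545     0.3545
  eq      8.9436e-04     0.3656
  solve Keq expr → x = 0.1773; check Q = 1.6710e+05
Then remove 1.8450e-04 M of B.
Step 2:
                   B          X
  init    7.0986e-04     0.3656
  Δ       1.8405e-04 -1.8405e-04
  eq      8.9391e-04     0.3654
  solve Keq expr → x = -9.2025e-05; check Q = 1.6710e+05
Then add 0.08327 M of X.
Step 3:
                   B          X
  init    8.9391e-04     0.4487
  Δ       2.0321e-04 -2.0321e-04
  eq        0.001097     0.4485
  solve Keq expr → x = -1.0160e-04; check Q = 1.6710e+05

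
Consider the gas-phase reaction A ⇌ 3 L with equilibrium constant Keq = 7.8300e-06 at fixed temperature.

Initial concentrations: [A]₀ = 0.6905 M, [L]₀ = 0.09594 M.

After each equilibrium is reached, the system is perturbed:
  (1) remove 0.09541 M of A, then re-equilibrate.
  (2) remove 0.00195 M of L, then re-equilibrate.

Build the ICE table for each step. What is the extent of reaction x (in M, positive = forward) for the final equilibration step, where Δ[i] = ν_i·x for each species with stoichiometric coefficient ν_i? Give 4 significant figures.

x = 6.4804e-04 M

Q₀ = 0.001279 vs Keq = 7.8300e-06 ⇒ Q>K, reverse
Step 1:
                  A         L
  I          0.6905   0.09594
  C         0.02606  -0.07817
  E          0.7166   0.01777
  solve Keq expr → x = -0.02606; check Q = 7.8300e-06
Then remove 0.09541 M of A.
Step 2:
                  A         L
  I          0.6211   0.01777
  C       2.7467e-04 -8.2402e-04
  E          0.6214   0.01695
  solve Keq expr → x = -2.7467e-04; check Q = 7.8300e-06
Then remove 0.00195 M of L.
Step 3:
                  A         L
  I          0.6214     0.015
  C       -6.4804e-04  0.001944
  E          0.6208   0.01694
  solve Keq expr → x = 6.4804e-04; check Q = 7.8300e-06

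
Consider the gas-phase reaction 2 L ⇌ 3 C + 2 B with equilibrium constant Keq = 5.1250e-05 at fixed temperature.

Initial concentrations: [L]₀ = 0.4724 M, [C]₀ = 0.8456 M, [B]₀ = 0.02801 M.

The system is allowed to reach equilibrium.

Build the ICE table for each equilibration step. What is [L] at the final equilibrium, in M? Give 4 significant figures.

[L]_eq = 0.4956 M

Q₀ = 0.002126 vs Keq = 5.1250e-05 ⇒ Q>K, reverse
Step 1:
                   L          C          B
  init        0.4724     0.8456    0.02801
  Δ          0.02315   -0.03473   -0.02315
  eq          0.4956     0.8109   0.004859
  solve Keq expr → x = -0.01158; check Q = 5.1250e-05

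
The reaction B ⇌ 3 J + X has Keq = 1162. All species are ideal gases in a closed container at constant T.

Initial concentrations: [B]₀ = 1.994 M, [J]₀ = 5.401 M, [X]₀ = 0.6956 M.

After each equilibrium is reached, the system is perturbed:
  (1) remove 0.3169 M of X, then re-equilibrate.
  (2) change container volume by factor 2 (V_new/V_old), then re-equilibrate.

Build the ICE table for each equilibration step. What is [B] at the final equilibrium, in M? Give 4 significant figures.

[B]_eq = 0.134 M

Q₀ = 54.96 vs Keq = 1162 ⇒ Q<K, forward
Step 1:
                   B          J          X
  init         1.994      5.401     0.6956
  Δ           -1.052      3.156      1.052
  eq          0.9421      8.557      1.747
  solve Keq expr → x = 1.052; check Q = 1162
Then remove 0.3169 M of X.
Step 2:
                   B          J          X
  init        0.9421      8.557      1.431
  Δ         -0.07084     0.2125    0.07084
  eq          0.8713      8.769      1.501
  solve Keq expr → x = 0.07084; check Q = 1162
Then change container volume by factor 2 (V_new/V_old).
Step 3:
                   B          J          X
  init        0.4356      4.385     0.7507
  Δ          -0.3016     0.9049     0.3016
  eq           0.134      5.289      1.052
  solve Keq expr → x = 0.3016; check Q = 1162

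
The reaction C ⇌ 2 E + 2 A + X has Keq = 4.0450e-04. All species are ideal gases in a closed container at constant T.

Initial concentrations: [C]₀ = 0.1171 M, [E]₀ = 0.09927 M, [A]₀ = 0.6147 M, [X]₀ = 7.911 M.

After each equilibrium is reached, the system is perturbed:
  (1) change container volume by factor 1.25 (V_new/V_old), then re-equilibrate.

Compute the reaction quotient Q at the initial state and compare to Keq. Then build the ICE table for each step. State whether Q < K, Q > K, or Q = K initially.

Q₀ = 0.2516 vs Keq = 4.0450e-04 ⇒ Q>K, reverse
Step 1:
                   C          E          A          X
  init        0.1171    0.09927     0.6147      7.911
  Δ          0.04685    -0.0937    -0.0937   -0.04685
  eq          0.1639   0.005574      0.521      7.864
  solve Keq expr → x = -0.04685; check Q = 4.0450e-04
Then change container volume by factor 1.25 (V_new/V_old).
Step 2:
                   C          E          A          X
  init        0.1312   0.004459     0.4168      6.291
  Δ        -0.001217   0.002435   0.002435   0.001217
  eq          0.1299   0.006894     0.4192      6.293
  solve Keq expr → x = 0.001217; check Q = 4.0450e-04

Q₀ = 0.2516; Q > K (proceeds reverse)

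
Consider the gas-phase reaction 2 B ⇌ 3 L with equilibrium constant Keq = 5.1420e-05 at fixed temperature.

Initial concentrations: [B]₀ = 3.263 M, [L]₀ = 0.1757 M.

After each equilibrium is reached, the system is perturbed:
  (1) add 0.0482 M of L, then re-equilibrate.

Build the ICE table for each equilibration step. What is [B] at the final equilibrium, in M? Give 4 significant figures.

[B]_eq = 3.357 M

Q₀ = 5.0943e-04 vs Keq = 5.1420e-05 ⇒ Q>K, reverse
Step 1:
                   B          L
  I            3.263     0.1757
  C          0.06191   -0.09286
  E            3.325    0.08284
  solve Keq expr → x = -0.03095; check Q = 5.1420e-05
Then add 0.0482 M of L.
Step 2:
                   B          L
  I            3.325      0.131
  C          0.03178   -0.04767
  E            3.357    0.08337
  solve Keq expr → x = -0.01589; check Q = 5.1420e-05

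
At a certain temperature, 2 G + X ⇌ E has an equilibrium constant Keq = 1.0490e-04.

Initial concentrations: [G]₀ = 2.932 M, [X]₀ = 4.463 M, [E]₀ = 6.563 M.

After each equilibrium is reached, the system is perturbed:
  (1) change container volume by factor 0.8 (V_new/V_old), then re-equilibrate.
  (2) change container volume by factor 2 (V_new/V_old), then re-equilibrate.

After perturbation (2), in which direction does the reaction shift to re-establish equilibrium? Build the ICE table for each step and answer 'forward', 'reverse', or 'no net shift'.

Q₀ = 0.1711 vs Keq = 1.0490e-04 ⇒ Q>K, reverse
Step 1:
                   G          X          E
  Initial      2.932      4.463      6.563
  Change       12.58      6.291     -6.291
  Equil        15.51      10.75     0.2716
  solve Keq expr → x = -6.291; check Q = 1.0490e-04
Then change container volume by factor 0.8 (V_new/V_old).
Step 2:
                   G          X          E
  Initial      19.39      13.44     0.3394
  Change     -0.3331    -0.1665     0.1665
  Equil        19.06      13.28      0.506
  solve Keq expr → x = 0.1665; check Q = 1.0490e-04
Then change container volume by factor 2 (V_new/V_old).
Step 3:
                   G          X          E
  Initial       9.53      6.638      0.253
  Change      0.3658     0.1829    -0.1829
  Equil        9.896      6.821    0.07007
  solve Keq expr → x = -0.1829; check Q = 1.0490e-04

Direction: reverse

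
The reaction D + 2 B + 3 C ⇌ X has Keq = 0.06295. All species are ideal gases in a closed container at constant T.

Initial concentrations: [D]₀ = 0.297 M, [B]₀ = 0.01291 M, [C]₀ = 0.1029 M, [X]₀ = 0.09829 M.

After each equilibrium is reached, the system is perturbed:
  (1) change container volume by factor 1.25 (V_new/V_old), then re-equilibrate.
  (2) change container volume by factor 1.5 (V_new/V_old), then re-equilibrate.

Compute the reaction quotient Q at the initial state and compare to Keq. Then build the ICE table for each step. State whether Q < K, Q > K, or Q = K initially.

Q₀ = 1.8224e+06 vs Keq = 0.06295 ⇒ Q>K, reverse
Step 1:
                   D          B          C          X
  Initial      0.297    0.01291     0.1029    0.09829
  Change     0.09822     0.1964     0.2947   -0.09822
  Equil       0.3952     0.2094     0.3976 6.8520e-05
  solve Keq expr → x = -0.09822; check Q = 0.06295
Then change container volume by factor 1.25 (V_new/V_old).
Step 2:
                   D          B          C          X
  Initial     0.3162     0.1675     0.3181 5.4816e-05
  Change  3.6817e-05 7.3634e-05 1.1045e-04 -3.6817e-05
  Equil       0.3162     0.1676     0.3182 1.7999e-05
  solve Keq expr → x = -3.6817e-05; check Q = 0.06295
Then change container volume by factor 1.5 (V_new/V_old).
Step 3:
                   D          B          C          X
  Initial     0.2108     0.1117     0.2121 1.1999e-05
  Change  1.0418e-05 2.0835e-05 3.1253e-05 -1.0418e-05
  Equil       0.2108     0.1117     0.2121 1.5815e-06
  solve Keq expr → x = -1.0418e-05; check Q = 0.06295

Q₀ = 1.8224e+06; Q > K (proceeds reverse)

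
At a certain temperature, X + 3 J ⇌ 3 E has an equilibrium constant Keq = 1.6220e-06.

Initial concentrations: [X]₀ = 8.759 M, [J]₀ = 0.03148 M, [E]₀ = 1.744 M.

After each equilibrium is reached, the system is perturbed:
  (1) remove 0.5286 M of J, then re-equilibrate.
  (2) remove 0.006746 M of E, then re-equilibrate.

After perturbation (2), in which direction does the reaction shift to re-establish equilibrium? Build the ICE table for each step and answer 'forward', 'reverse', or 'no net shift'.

Q₀ = 1.9412e+04 vs Keq = 1.6220e-06 ⇒ Q>K, reverse
Step 1:
                  X         J         E
  I           8.759   0.03148     1.744
  C           0.567     1.701    -1.701
  E           9.326     1.733   0.04285
  solve Keq expr → x = -0.567; check Q = 1.6220e-06
Then remove 0.5286 M of J.
Step 2:
                  X         J         E
  I           9.326     1.204   0.04285
  C        0.004251   0.01275  -0.01275
  E            9.33     1.217    0.0301
  solve Keq expr → x = -0.004251; check Q = 1.6220e-06
Then remove 0.006746 M of E.
Step 3:
                  X         J         E
  I            9.33     1.217   0.02335
  C       -0.002194 -0.006581  0.006581
  E           9.328      1.21   0.02993
  solve Keq expr → x = 0.002194; check Q = 1.6220e-06

Direction: forward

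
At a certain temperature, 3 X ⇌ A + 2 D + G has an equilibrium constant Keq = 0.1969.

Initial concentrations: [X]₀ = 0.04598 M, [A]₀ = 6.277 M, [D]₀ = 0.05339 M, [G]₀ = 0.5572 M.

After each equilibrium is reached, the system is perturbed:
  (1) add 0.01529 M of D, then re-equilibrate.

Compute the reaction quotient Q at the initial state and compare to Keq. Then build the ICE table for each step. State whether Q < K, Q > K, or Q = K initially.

Q₀ = 102.6 vs Keq = 0.1969 ⇒ Q>K, reverse
Step 1:
                   X          A          D          G
  init       0.04598      6.277    0.05339     0.5572
  Δ          0.06638   -0.02213   -0.04425   -0.02213
  eq          0.1124      6.255   0.009136     0.5351
  solve Keq expr → x = -0.02213; check Q = 0.1969
Then add 0.01529 M of D.
Step 2:
                   X          A          D          G
  init        0.1124      6.255    0.02443     0.5351
  Δ          0.01917   -0.00639   -0.01278   -0.00639
  eq          0.1315      6.248    0.01165     0.5287
  solve Keq expr → x = -0.00639; check Q = 0.1969

Q₀ = 102.6; Q > K (proceeds reverse)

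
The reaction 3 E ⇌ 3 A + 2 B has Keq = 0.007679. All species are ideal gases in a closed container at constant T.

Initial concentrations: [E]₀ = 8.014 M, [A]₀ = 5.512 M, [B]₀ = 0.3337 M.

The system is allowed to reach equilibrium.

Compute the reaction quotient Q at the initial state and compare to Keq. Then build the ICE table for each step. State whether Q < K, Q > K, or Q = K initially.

Q₀ = 0.03623 vs Keq = 0.007679 ⇒ Q>K, reverse
Step 1:
                   E          A          B
  I            8.014      5.512     0.3337
  C           0.2427    -0.2427    -0.1618
  E            8.257      5.269     0.1719
  solve Keq expr → x = -0.08091; check Q = 0.007679

Q₀ = 0.03623; Q > K (proceeds reverse)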